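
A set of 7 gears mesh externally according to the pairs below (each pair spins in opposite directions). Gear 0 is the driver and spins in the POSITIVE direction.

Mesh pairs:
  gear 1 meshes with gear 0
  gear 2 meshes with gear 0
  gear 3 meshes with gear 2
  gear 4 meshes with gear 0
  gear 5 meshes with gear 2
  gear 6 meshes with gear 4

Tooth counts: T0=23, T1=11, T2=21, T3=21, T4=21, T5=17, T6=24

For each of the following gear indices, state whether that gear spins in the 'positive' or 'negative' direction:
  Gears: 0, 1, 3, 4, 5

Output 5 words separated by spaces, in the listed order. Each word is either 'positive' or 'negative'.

Gear 0 (driver): positive (depth 0)
  gear 1: meshes with gear 0 -> depth 1 -> negative (opposite of gear 0)
  gear 2: meshes with gear 0 -> depth 1 -> negative (opposite of gear 0)
  gear 3: meshes with gear 2 -> depth 2 -> positive (opposite of gear 2)
  gear 4: meshes with gear 0 -> depth 1 -> negative (opposite of gear 0)
  gear 5: meshes with gear 2 -> depth 2 -> positive (opposite of gear 2)
  gear 6: meshes with gear 4 -> depth 2 -> positive (opposite of gear 4)
Queried indices 0, 1, 3, 4, 5 -> positive, negative, positive, negative, positive

Answer: positive negative positive negative positive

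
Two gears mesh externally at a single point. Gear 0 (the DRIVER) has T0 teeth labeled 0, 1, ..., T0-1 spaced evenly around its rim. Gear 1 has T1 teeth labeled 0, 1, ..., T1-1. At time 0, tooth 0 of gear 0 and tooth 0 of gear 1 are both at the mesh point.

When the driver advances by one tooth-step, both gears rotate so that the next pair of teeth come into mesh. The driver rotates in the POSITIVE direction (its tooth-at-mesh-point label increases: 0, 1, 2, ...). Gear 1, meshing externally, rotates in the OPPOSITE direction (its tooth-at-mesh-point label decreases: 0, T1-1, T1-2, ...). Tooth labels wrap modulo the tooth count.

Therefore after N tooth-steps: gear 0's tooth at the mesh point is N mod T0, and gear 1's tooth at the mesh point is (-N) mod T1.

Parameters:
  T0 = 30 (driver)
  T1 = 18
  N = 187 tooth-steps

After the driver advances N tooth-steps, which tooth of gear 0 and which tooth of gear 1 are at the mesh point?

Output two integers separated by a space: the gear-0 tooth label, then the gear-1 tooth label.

Answer: 7 11

Derivation:
Gear 0 (driver, T0=30): tooth at mesh = N mod T0
  187 = 6 * 30 + 7, so 187 mod 30 = 7
  gear 0 tooth = 7
Gear 1 (driven, T1=18): tooth at mesh = (-N) mod T1
  187 = 10 * 18 + 7, so 187 mod 18 = 7
  (-187) mod 18 = (-7) mod 18 = 18 - 7 = 11
Mesh after 187 steps: gear-0 tooth 7 meets gear-1 tooth 11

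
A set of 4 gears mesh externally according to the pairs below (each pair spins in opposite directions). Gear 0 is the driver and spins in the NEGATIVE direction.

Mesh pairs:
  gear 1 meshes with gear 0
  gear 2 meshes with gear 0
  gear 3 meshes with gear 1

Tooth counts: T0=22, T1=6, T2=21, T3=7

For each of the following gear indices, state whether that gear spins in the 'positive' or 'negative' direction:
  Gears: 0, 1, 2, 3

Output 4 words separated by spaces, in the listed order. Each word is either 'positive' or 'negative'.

Answer: negative positive positive negative

Derivation:
Gear 0 (driver): negative (depth 0)
  gear 1: meshes with gear 0 -> depth 1 -> positive (opposite of gear 0)
  gear 2: meshes with gear 0 -> depth 1 -> positive (opposite of gear 0)
  gear 3: meshes with gear 1 -> depth 2 -> negative (opposite of gear 1)
Queried indices 0, 1, 2, 3 -> negative, positive, positive, negative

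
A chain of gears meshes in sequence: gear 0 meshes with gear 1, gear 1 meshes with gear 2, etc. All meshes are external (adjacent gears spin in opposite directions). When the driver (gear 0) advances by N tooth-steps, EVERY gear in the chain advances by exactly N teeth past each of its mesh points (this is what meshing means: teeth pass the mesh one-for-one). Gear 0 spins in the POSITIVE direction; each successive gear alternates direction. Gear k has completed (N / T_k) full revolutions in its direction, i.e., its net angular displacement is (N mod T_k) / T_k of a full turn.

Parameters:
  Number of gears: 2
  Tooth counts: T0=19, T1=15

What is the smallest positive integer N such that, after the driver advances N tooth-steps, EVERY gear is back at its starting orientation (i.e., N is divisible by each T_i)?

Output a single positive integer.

Gear k returns to start when N is a multiple of T_k.
All gears at start simultaneously when N is a common multiple of [19, 15]; the smallest such N is lcm(19, 15).
Start: lcm = T0 = 19
Fold in T1=15: gcd(19, 15) = 1; lcm(19, 15) = 19 * 15 / 1 = 285 / 1 = 285
Full cycle length = 285

Answer: 285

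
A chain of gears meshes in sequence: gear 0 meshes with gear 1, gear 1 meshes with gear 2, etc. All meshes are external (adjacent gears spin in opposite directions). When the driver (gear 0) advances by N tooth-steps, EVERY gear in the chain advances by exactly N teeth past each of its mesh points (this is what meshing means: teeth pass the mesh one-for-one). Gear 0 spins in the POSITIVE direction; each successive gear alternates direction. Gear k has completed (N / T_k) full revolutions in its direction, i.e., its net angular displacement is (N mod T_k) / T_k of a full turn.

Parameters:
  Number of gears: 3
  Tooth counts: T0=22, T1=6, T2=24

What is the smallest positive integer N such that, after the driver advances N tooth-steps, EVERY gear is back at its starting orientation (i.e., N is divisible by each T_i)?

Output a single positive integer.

Answer: 264

Derivation:
Gear k returns to start when N is a multiple of T_k.
All gears at start simultaneously when N is a common multiple of [22, 6, 24]; the smallest such N is lcm(22, 6, 24).
Start: lcm = T0 = 22
Fold in T1=6: gcd(22, 6) = 2; lcm(22, 6) = 22 * 6 / 2 = 132 / 2 = 66
Fold in T2=24: gcd(66, 24) = 6; lcm(66, 24) = 66 * 24 / 6 = 1584 / 6 = 264
Full cycle length = 264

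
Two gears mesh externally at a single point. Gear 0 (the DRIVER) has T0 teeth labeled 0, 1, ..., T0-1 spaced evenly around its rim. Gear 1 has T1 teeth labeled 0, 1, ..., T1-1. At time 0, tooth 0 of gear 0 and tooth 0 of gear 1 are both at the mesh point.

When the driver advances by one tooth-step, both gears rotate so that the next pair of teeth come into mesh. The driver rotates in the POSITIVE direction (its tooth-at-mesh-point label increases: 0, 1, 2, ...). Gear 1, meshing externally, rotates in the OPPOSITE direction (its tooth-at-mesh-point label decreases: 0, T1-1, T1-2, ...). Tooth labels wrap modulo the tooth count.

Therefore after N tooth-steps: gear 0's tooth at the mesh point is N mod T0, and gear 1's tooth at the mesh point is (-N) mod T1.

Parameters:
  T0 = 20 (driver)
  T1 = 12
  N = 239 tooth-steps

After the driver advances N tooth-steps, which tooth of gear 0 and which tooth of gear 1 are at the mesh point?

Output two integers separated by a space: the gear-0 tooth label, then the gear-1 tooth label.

Answer: 19 1

Derivation:
Gear 0 (driver, T0=20): tooth at mesh = N mod T0
  239 = 11 * 20 + 19, so 239 mod 20 = 19
  gear 0 tooth = 19
Gear 1 (driven, T1=12): tooth at mesh = (-N) mod T1
  239 = 19 * 12 + 11, so 239 mod 12 = 11
  (-239) mod 12 = (-11) mod 12 = 12 - 11 = 1
Mesh after 239 steps: gear-0 tooth 19 meets gear-1 tooth 1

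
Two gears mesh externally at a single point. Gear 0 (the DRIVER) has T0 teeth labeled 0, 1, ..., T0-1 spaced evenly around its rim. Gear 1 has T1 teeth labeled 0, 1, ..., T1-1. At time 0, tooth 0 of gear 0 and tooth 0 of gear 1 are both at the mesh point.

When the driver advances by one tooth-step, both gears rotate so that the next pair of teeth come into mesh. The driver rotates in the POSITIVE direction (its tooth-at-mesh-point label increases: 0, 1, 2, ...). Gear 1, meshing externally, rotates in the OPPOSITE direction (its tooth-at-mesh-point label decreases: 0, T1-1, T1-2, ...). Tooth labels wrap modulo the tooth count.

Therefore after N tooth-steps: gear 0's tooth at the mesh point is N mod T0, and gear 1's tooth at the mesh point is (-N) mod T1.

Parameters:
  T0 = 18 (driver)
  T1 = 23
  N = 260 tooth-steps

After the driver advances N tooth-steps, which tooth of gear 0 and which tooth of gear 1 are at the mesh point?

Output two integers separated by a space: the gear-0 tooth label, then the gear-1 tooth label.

Answer: 8 16

Derivation:
Gear 0 (driver, T0=18): tooth at mesh = N mod T0
  260 = 14 * 18 + 8, so 260 mod 18 = 8
  gear 0 tooth = 8
Gear 1 (driven, T1=23): tooth at mesh = (-N) mod T1
  260 = 11 * 23 + 7, so 260 mod 23 = 7
  (-260) mod 23 = (-7) mod 23 = 23 - 7 = 16
Mesh after 260 steps: gear-0 tooth 8 meets gear-1 tooth 16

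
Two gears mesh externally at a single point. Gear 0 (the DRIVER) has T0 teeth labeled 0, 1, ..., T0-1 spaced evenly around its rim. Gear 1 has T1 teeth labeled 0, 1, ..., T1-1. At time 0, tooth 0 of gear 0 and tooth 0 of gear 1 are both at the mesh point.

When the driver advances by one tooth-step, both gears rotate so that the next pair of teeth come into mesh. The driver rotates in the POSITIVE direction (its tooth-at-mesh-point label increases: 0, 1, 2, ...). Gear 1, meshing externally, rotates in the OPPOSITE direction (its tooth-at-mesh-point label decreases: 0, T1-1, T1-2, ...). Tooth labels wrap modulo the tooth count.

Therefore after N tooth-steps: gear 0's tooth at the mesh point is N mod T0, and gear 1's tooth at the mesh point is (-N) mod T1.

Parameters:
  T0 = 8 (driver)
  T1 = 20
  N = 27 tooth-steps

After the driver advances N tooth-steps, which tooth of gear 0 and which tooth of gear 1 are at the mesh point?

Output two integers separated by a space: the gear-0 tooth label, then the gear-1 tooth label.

Gear 0 (driver, T0=8): tooth at mesh = N mod T0
  27 = 3 * 8 + 3, so 27 mod 8 = 3
  gear 0 tooth = 3
Gear 1 (driven, T1=20): tooth at mesh = (-N) mod T1
  27 = 1 * 20 + 7, so 27 mod 20 = 7
  (-27) mod 20 = (-7) mod 20 = 20 - 7 = 13
Mesh after 27 steps: gear-0 tooth 3 meets gear-1 tooth 13

Answer: 3 13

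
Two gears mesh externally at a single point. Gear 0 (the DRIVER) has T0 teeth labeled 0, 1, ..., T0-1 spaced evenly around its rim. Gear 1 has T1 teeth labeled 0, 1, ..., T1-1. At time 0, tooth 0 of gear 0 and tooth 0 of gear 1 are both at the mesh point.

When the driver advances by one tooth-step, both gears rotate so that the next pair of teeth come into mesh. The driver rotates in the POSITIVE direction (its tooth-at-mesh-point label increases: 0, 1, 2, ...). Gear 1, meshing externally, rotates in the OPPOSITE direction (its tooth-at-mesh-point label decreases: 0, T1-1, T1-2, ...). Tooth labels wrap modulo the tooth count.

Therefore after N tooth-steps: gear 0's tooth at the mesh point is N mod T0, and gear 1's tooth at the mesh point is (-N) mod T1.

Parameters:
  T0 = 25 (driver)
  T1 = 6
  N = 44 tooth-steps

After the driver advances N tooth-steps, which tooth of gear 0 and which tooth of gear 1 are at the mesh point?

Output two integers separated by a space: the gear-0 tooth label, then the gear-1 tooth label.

Answer: 19 4

Derivation:
Gear 0 (driver, T0=25): tooth at mesh = N mod T0
  44 = 1 * 25 + 19, so 44 mod 25 = 19
  gear 0 tooth = 19
Gear 1 (driven, T1=6): tooth at mesh = (-N) mod T1
  44 = 7 * 6 + 2, so 44 mod 6 = 2
  (-44) mod 6 = (-2) mod 6 = 6 - 2 = 4
Mesh after 44 steps: gear-0 tooth 19 meets gear-1 tooth 4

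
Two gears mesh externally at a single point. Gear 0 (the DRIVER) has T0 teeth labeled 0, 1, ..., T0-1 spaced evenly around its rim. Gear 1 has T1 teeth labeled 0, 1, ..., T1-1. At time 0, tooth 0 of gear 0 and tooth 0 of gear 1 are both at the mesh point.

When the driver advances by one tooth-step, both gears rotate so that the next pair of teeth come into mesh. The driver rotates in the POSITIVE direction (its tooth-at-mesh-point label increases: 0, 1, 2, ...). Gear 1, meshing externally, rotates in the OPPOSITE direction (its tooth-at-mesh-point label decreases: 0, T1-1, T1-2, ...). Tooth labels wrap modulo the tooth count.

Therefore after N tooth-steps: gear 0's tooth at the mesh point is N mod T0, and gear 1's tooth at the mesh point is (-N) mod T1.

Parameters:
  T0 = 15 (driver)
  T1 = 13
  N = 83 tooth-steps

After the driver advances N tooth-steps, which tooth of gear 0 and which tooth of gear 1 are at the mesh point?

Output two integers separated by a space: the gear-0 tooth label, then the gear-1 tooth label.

Gear 0 (driver, T0=15): tooth at mesh = N mod T0
  83 = 5 * 15 + 8, so 83 mod 15 = 8
  gear 0 tooth = 8
Gear 1 (driven, T1=13): tooth at mesh = (-N) mod T1
  83 = 6 * 13 + 5, so 83 mod 13 = 5
  (-83) mod 13 = (-5) mod 13 = 13 - 5 = 8
Mesh after 83 steps: gear-0 tooth 8 meets gear-1 tooth 8

Answer: 8 8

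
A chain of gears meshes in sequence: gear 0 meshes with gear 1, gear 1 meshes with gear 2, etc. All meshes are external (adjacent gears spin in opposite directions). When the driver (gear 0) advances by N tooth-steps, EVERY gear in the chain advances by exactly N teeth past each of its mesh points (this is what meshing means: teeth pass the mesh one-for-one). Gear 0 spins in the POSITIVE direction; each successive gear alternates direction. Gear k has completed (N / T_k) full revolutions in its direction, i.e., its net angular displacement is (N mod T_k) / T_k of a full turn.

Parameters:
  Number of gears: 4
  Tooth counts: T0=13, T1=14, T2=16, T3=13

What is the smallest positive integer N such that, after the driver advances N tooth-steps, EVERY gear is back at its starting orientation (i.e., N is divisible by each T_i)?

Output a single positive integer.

Gear k returns to start when N is a multiple of T_k.
All gears at start simultaneously when N is a common multiple of [13, 14, 16, 13]; the smallest such N is lcm(13, 14, 16, 13).
Start: lcm = T0 = 13
Fold in T1=14: gcd(13, 14) = 1; lcm(13, 14) = 13 * 14 / 1 = 182 / 1 = 182
Fold in T2=16: gcd(182, 16) = 2; lcm(182, 16) = 182 * 16 / 2 = 2912 / 2 = 1456
Fold in T3=13: gcd(1456, 13) = 13; lcm(1456, 13) = 1456 * 13 / 13 = 18928 / 13 = 1456
Full cycle length = 1456

Answer: 1456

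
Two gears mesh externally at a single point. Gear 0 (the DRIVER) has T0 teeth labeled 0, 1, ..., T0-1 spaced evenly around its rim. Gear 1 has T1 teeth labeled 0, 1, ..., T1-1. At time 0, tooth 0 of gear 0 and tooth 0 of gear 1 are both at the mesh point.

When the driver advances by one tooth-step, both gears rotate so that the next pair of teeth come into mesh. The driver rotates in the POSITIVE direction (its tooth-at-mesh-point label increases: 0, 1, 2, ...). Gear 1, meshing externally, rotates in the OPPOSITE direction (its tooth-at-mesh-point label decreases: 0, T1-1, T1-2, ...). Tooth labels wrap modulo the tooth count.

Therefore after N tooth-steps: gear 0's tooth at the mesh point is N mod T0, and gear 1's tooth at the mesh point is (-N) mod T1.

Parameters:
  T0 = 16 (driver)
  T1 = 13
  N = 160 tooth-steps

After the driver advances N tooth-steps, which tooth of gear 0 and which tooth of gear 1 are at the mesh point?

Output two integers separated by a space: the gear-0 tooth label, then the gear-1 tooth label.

Gear 0 (driver, T0=16): tooth at mesh = N mod T0
  160 = 10 * 16 + 0, so 160 mod 16 = 0
  gear 0 tooth = 0
Gear 1 (driven, T1=13): tooth at mesh = (-N) mod T1
  160 = 12 * 13 + 4, so 160 mod 13 = 4
  (-160) mod 13 = (-4) mod 13 = 13 - 4 = 9
Mesh after 160 steps: gear-0 tooth 0 meets gear-1 tooth 9

Answer: 0 9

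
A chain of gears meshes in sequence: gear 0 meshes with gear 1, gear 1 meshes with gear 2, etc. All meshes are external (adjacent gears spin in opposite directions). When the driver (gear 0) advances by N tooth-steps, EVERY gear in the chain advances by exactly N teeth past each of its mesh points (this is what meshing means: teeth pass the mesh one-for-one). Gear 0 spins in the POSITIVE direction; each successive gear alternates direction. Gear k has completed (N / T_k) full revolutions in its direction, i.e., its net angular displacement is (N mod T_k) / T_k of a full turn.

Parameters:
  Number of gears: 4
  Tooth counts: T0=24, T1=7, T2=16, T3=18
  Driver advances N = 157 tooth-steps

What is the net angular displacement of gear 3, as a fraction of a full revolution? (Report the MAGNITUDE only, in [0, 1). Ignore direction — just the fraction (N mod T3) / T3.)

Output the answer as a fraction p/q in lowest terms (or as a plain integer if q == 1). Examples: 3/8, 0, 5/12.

Answer: 13/18

Derivation:
Chain of 4 gears, tooth counts: [24, 7, 16, 18]
  gear 0: T0=24, direction=positive, advance = 157 mod 24 = 13 teeth = 13/24 turn
  gear 1: T1=7, direction=negative, advance = 157 mod 7 = 3 teeth = 3/7 turn
  gear 2: T2=16, direction=positive, advance = 157 mod 16 = 13 teeth = 13/16 turn
  gear 3: T3=18, direction=negative, advance = 157 mod 18 = 13 teeth = 13/18 turn
Gear 3: 157 mod 18 = 13
Fraction = 13 / 18 = 13/18 (gcd(13,18)=1) = 13/18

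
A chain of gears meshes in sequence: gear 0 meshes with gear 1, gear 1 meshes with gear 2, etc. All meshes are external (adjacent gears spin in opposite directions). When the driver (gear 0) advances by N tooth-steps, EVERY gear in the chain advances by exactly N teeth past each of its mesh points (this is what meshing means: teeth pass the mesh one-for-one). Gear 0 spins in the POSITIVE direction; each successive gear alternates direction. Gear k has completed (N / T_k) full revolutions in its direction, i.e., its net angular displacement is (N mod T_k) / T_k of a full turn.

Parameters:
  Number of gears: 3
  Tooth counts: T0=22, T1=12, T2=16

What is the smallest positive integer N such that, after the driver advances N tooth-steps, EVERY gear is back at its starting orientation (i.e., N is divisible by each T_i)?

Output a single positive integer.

Gear k returns to start when N is a multiple of T_k.
All gears at start simultaneously when N is a common multiple of [22, 12, 16]; the smallest such N is lcm(22, 12, 16).
Start: lcm = T0 = 22
Fold in T1=12: gcd(22, 12) = 2; lcm(22, 12) = 22 * 12 / 2 = 264 / 2 = 132
Fold in T2=16: gcd(132, 16) = 4; lcm(132, 16) = 132 * 16 / 4 = 2112 / 4 = 528
Full cycle length = 528

Answer: 528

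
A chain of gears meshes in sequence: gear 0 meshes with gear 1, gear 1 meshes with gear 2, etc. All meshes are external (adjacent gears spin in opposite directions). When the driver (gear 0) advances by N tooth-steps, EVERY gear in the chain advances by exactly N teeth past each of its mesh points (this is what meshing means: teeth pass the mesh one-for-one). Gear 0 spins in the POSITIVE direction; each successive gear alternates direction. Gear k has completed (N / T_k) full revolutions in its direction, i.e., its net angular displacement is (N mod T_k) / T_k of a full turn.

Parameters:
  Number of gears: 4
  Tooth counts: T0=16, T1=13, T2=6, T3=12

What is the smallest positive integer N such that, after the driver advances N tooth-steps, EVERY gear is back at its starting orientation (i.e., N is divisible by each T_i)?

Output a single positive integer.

Gear k returns to start when N is a multiple of T_k.
All gears at start simultaneously when N is a common multiple of [16, 13, 6, 12]; the smallest such N is lcm(16, 13, 6, 12).
Start: lcm = T0 = 16
Fold in T1=13: gcd(16, 13) = 1; lcm(16, 13) = 16 * 13 / 1 = 208 / 1 = 208
Fold in T2=6: gcd(208, 6) = 2; lcm(208, 6) = 208 * 6 / 2 = 1248 / 2 = 624
Fold in T3=12: gcd(624, 12) = 12; lcm(624, 12) = 624 * 12 / 12 = 7488 / 12 = 624
Full cycle length = 624

Answer: 624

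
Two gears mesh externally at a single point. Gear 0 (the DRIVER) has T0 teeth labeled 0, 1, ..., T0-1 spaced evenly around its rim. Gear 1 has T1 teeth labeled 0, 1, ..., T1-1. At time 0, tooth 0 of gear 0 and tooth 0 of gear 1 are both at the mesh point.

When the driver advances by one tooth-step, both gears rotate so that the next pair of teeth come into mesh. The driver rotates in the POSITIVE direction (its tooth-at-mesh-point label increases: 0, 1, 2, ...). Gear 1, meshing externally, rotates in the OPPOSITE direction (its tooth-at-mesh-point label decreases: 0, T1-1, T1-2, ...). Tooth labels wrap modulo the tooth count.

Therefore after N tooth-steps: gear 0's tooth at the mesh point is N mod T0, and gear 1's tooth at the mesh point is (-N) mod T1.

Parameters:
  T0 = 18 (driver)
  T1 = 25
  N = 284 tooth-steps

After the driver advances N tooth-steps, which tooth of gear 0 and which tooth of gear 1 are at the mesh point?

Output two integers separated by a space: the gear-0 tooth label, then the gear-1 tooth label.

Gear 0 (driver, T0=18): tooth at mesh = N mod T0
  284 = 15 * 18 + 14, so 284 mod 18 = 14
  gear 0 tooth = 14
Gear 1 (driven, T1=25): tooth at mesh = (-N) mod T1
  284 = 11 * 25 + 9, so 284 mod 25 = 9
  (-284) mod 25 = (-9) mod 25 = 25 - 9 = 16
Mesh after 284 steps: gear-0 tooth 14 meets gear-1 tooth 16

Answer: 14 16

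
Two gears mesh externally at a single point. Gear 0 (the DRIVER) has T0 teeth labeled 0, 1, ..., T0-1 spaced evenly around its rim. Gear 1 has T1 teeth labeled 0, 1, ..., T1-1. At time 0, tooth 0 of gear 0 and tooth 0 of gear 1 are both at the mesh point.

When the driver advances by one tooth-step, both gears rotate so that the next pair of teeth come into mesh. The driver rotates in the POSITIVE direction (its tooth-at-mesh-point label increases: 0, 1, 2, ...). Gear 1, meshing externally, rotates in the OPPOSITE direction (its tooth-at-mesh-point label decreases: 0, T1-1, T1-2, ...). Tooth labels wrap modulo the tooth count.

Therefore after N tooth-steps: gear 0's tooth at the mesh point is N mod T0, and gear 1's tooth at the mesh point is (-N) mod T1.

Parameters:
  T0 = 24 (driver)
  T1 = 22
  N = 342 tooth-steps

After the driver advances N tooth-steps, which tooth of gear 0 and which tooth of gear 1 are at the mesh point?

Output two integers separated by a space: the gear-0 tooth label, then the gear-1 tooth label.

Gear 0 (driver, T0=24): tooth at mesh = N mod T0
  342 = 14 * 24 + 6, so 342 mod 24 = 6
  gear 0 tooth = 6
Gear 1 (driven, T1=22): tooth at mesh = (-N) mod T1
  342 = 15 * 22 + 12, so 342 mod 22 = 12
  (-342) mod 22 = (-12) mod 22 = 22 - 12 = 10
Mesh after 342 steps: gear-0 tooth 6 meets gear-1 tooth 10

Answer: 6 10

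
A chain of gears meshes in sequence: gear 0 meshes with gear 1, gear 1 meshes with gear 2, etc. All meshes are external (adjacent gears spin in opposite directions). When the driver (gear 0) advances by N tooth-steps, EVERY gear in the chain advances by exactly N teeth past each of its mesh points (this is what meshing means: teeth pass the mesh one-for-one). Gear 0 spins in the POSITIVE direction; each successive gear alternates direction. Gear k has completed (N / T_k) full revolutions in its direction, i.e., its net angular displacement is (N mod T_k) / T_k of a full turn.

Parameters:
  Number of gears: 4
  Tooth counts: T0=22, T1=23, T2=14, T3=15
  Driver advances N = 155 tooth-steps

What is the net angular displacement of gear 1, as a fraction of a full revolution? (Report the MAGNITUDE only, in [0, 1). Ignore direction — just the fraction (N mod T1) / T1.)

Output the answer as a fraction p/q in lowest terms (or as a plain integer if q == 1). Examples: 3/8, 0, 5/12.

Chain of 4 gears, tooth counts: [22, 23, 14, 15]
  gear 0: T0=22, direction=positive, advance = 155 mod 22 = 1 teeth = 1/22 turn
  gear 1: T1=23, direction=negative, advance = 155 mod 23 = 17 teeth = 17/23 turn
  gear 2: T2=14, direction=positive, advance = 155 mod 14 = 1 teeth = 1/14 turn
  gear 3: T3=15, direction=negative, advance = 155 mod 15 = 5 teeth = 5/15 turn
Gear 1: 155 mod 23 = 17
Fraction = 17 / 23 = 17/23 (gcd(17,23)=1) = 17/23

Answer: 17/23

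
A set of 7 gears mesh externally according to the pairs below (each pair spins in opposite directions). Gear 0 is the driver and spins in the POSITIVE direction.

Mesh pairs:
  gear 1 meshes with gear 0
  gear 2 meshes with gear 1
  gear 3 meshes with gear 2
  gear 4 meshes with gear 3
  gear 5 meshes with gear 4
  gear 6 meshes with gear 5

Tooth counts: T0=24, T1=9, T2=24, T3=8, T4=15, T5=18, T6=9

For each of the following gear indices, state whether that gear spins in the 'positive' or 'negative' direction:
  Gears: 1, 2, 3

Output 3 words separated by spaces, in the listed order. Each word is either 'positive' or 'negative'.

Answer: negative positive negative

Derivation:
Gear 0 (driver): positive (depth 0)
  gear 1: meshes with gear 0 -> depth 1 -> negative (opposite of gear 0)
  gear 2: meshes with gear 1 -> depth 2 -> positive (opposite of gear 1)
  gear 3: meshes with gear 2 -> depth 3 -> negative (opposite of gear 2)
  gear 4: meshes with gear 3 -> depth 4 -> positive (opposite of gear 3)
  gear 5: meshes with gear 4 -> depth 5 -> negative (opposite of gear 4)
  gear 6: meshes with gear 5 -> depth 6 -> positive (opposite of gear 5)
Queried indices 1, 2, 3 -> negative, positive, negative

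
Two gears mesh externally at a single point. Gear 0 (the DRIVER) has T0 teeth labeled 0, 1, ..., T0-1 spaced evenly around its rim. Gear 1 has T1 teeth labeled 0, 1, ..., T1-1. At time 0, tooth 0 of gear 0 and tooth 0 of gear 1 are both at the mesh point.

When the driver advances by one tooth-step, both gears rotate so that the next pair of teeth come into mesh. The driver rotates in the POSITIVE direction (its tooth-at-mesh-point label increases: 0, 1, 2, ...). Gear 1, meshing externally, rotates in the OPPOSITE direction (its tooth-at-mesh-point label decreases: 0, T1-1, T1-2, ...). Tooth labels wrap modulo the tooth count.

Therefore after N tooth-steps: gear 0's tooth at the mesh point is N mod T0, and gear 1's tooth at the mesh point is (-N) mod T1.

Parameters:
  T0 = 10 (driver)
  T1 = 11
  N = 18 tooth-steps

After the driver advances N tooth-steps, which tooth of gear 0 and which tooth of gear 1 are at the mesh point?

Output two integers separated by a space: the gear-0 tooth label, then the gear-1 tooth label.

Gear 0 (driver, T0=10): tooth at mesh = N mod T0
  18 = 1 * 10 + 8, so 18 mod 10 = 8
  gear 0 tooth = 8
Gear 1 (driven, T1=11): tooth at mesh = (-N) mod T1
  18 = 1 * 11 + 7, so 18 mod 11 = 7
  (-18) mod 11 = (-7) mod 11 = 11 - 7 = 4
Mesh after 18 steps: gear-0 tooth 8 meets gear-1 tooth 4

Answer: 8 4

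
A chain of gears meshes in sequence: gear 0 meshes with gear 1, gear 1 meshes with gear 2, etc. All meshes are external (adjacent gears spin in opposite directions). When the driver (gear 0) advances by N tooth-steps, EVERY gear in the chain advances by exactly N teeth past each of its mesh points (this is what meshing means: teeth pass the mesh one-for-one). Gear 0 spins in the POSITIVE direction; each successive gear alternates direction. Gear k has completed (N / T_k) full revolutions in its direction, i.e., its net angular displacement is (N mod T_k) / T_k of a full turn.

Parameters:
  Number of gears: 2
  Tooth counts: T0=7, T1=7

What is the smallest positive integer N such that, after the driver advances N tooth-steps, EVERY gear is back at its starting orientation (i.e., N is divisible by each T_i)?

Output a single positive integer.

Answer: 7

Derivation:
Gear k returns to start when N is a multiple of T_k.
All gears at start simultaneously when N is a common multiple of [7, 7]; the smallest such N is lcm(7, 7).
Start: lcm = T0 = 7
Fold in T1=7: gcd(7, 7) = 7; lcm(7, 7) = 7 * 7 / 7 = 49 / 7 = 7
Full cycle length = 7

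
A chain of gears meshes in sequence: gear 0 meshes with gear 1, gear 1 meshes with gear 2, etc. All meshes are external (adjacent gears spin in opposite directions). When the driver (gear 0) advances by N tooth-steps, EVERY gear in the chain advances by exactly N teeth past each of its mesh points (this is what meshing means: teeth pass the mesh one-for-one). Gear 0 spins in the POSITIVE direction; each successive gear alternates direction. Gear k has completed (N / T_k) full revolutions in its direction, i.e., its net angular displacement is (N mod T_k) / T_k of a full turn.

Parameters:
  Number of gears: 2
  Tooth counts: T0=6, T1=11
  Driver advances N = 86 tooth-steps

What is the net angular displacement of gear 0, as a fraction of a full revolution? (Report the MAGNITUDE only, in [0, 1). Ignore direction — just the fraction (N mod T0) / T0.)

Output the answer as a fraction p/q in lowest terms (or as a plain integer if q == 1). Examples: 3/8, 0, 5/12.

Answer: 1/3

Derivation:
Chain of 2 gears, tooth counts: [6, 11]
  gear 0: T0=6, direction=positive, advance = 86 mod 6 = 2 teeth = 2/6 turn
  gear 1: T1=11, direction=negative, advance = 86 mod 11 = 9 teeth = 9/11 turn
Gear 0: 86 mod 6 = 2
Fraction = 2 / 6 = 1/3 (gcd(2,6)=2) = 1/3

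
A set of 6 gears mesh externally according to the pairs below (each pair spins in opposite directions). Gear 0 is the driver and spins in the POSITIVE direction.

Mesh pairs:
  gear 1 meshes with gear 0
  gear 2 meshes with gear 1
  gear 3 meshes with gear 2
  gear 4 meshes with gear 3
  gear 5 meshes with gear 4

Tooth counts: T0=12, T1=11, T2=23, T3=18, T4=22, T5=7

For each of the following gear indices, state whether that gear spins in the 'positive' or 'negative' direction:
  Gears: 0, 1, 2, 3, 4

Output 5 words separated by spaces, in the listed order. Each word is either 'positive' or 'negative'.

Gear 0 (driver): positive (depth 0)
  gear 1: meshes with gear 0 -> depth 1 -> negative (opposite of gear 0)
  gear 2: meshes with gear 1 -> depth 2 -> positive (opposite of gear 1)
  gear 3: meshes with gear 2 -> depth 3 -> negative (opposite of gear 2)
  gear 4: meshes with gear 3 -> depth 4 -> positive (opposite of gear 3)
  gear 5: meshes with gear 4 -> depth 5 -> negative (opposite of gear 4)
Queried indices 0, 1, 2, 3, 4 -> positive, negative, positive, negative, positive

Answer: positive negative positive negative positive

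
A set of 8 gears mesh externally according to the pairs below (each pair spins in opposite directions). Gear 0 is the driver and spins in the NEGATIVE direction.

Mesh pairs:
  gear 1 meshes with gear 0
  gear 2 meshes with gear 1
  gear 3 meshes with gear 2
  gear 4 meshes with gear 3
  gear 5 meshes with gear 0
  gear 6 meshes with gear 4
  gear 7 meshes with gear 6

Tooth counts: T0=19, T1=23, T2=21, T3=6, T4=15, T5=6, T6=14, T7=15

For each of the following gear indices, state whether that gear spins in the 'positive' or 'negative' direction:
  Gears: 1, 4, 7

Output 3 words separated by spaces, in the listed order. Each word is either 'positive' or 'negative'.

Answer: positive negative negative

Derivation:
Gear 0 (driver): negative (depth 0)
  gear 1: meshes with gear 0 -> depth 1 -> positive (opposite of gear 0)
  gear 2: meshes with gear 1 -> depth 2 -> negative (opposite of gear 1)
  gear 3: meshes with gear 2 -> depth 3 -> positive (opposite of gear 2)
  gear 4: meshes with gear 3 -> depth 4 -> negative (opposite of gear 3)
  gear 5: meshes with gear 0 -> depth 1 -> positive (opposite of gear 0)
  gear 6: meshes with gear 4 -> depth 5 -> positive (opposite of gear 4)
  gear 7: meshes with gear 6 -> depth 6 -> negative (opposite of gear 6)
Queried indices 1, 4, 7 -> positive, negative, negative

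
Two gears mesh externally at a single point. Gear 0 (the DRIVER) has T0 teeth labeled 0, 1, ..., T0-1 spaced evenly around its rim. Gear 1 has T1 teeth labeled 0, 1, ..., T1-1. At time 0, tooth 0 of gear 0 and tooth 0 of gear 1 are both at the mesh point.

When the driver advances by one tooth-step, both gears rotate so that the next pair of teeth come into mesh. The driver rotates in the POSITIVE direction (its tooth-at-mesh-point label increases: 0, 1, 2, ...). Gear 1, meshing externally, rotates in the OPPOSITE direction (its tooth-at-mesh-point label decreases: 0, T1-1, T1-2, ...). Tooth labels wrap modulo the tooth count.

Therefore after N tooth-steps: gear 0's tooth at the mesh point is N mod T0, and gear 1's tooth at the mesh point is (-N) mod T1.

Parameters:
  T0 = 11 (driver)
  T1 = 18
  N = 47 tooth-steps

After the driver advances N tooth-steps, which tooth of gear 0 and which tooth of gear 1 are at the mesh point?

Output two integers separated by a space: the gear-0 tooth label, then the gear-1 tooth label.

Answer: 3 7

Derivation:
Gear 0 (driver, T0=11): tooth at mesh = N mod T0
  47 = 4 * 11 + 3, so 47 mod 11 = 3
  gear 0 tooth = 3
Gear 1 (driven, T1=18): tooth at mesh = (-N) mod T1
  47 = 2 * 18 + 11, so 47 mod 18 = 11
  (-47) mod 18 = (-11) mod 18 = 18 - 11 = 7
Mesh after 47 steps: gear-0 tooth 3 meets gear-1 tooth 7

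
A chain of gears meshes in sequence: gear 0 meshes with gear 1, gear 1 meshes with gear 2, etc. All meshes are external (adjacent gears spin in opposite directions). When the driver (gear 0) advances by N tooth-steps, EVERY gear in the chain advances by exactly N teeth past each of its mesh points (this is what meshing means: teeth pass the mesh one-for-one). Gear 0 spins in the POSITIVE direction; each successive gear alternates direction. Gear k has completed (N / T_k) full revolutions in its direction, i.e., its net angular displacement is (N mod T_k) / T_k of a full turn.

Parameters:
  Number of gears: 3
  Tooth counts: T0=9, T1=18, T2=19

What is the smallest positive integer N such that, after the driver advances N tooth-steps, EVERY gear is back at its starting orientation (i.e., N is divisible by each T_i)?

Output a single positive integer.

Answer: 342

Derivation:
Gear k returns to start when N is a multiple of T_k.
All gears at start simultaneously when N is a common multiple of [9, 18, 19]; the smallest such N is lcm(9, 18, 19).
Start: lcm = T0 = 9
Fold in T1=18: gcd(9, 18) = 9; lcm(9, 18) = 9 * 18 / 9 = 162 / 9 = 18
Fold in T2=19: gcd(18, 19) = 1; lcm(18, 19) = 18 * 19 / 1 = 342 / 1 = 342
Full cycle length = 342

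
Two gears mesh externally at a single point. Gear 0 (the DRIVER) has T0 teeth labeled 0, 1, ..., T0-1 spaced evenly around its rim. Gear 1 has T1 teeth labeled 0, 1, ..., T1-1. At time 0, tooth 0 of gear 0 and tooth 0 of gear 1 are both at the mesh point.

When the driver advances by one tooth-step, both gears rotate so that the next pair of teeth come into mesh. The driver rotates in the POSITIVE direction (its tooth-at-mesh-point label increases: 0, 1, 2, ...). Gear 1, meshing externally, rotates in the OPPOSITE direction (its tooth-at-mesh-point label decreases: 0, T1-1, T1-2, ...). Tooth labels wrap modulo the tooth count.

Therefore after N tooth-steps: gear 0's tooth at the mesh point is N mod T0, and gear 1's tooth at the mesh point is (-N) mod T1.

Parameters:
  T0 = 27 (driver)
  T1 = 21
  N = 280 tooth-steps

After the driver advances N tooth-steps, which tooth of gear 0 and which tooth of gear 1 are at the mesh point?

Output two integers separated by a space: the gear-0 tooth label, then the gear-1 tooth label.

Answer: 10 14

Derivation:
Gear 0 (driver, T0=27): tooth at mesh = N mod T0
  280 = 10 * 27 + 10, so 280 mod 27 = 10
  gear 0 tooth = 10
Gear 1 (driven, T1=21): tooth at mesh = (-N) mod T1
  280 = 13 * 21 + 7, so 280 mod 21 = 7
  (-280) mod 21 = (-7) mod 21 = 21 - 7 = 14
Mesh after 280 steps: gear-0 tooth 10 meets gear-1 tooth 14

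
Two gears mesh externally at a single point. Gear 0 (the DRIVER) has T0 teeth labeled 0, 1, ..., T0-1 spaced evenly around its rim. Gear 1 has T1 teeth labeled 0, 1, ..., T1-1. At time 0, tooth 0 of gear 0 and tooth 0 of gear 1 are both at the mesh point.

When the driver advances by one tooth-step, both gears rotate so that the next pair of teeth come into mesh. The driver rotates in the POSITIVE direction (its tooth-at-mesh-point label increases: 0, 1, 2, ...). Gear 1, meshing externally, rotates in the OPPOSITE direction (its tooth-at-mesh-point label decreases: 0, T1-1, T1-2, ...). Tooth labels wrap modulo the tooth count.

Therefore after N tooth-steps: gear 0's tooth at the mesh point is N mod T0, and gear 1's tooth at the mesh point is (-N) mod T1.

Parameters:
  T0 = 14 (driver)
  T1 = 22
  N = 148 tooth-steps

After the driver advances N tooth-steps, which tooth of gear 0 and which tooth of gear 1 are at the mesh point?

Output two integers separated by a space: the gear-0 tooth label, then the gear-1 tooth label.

Gear 0 (driver, T0=14): tooth at mesh = N mod T0
  148 = 10 * 14 + 8, so 148 mod 14 = 8
  gear 0 tooth = 8
Gear 1 (driven, T1=22): tooth at mesh = (-N) mod T1
  148 = 6 * 22 + 16, so 148 mod 22 = 16
  (-148) mod 22 = (-16) mod 22 = 22 - 16 = 6
Mesh after 148 steps: gear-0 tooth 8 meets gear-1 tooth 6

Answer: 8 6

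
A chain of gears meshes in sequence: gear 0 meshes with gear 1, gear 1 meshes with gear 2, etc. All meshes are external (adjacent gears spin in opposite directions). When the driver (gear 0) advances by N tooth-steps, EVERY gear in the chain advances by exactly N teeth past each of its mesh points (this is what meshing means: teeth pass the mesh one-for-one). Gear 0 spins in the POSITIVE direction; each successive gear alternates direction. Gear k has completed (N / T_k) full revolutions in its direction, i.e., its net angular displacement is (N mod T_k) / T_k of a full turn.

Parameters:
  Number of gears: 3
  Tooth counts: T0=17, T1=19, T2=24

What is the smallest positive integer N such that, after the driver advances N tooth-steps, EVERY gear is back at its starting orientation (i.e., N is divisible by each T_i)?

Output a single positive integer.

Answer: 7752

Derivation:
Gear k returns to start when N is a multiple of T_k.
All gears at start simultaneously when N is a common multiple of [17, 19, 24]; the smallest such N is lcm(17, 19, 24).
Start: lcm = T0 = 17
Fold in T1=19: gcd(17, 19) = 1; lcm(17, 19) = 17 * 19 / 1 = 323 / 1 = 323
Fold in T2=24: gcd(323, 24) = 1; lcm(323, 24) = 323 * 24 / 1 = 7752 / 1 = 7752
Full cycle length = 7752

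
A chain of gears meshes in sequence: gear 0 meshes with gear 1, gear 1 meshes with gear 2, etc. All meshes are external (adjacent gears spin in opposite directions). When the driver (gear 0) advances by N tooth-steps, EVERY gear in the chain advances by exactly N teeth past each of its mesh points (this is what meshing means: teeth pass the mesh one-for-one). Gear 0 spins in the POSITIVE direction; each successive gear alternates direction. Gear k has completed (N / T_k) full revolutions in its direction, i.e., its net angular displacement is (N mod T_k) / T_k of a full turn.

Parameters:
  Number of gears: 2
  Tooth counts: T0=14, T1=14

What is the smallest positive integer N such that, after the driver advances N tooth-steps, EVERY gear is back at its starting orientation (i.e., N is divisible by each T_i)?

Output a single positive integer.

Gear k returns to start when N is a multiple of T_k.
All gears at start simultaneously when N is a common multiple of [14, 14]; the smallest such N is lcm(14, 14).
Start: lcm = T0 = 14
Fold in T1=14: gcd(14, 14) = 14; lcm(14, 14) = 14 * 14 / 14 = 196 / 14 = 14
Full cycle length = 14

Answer: 14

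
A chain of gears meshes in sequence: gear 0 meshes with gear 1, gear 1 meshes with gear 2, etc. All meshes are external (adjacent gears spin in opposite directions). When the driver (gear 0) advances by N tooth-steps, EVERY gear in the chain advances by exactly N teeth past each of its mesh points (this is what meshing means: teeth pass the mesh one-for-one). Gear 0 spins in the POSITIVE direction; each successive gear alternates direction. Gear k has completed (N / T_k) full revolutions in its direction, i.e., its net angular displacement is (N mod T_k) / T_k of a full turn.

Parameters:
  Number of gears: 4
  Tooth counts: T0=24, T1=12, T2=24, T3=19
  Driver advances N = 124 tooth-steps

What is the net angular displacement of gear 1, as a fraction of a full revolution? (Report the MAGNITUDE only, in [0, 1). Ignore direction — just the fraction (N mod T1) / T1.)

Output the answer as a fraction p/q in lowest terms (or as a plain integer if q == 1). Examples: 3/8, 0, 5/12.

Chain of 4 gears, tooth counts: [24, 12, 24, 19]
  gear 0: T0=24, direction=positive, advance = 124 mod 24 = 4 teeth = 4/24 turn
  gear 1: T1=12, direction=negative, advance = 124 mod 12 = 4 teeth = 4/12 turn
  gear 2: T2=24, direction=positive, advance = 124 mod 24 = 4 teeth = 4/24 turn
  gear 3: T3=19, direction=negative, advance = 124 mod 19 = 10 teeth = 10/19 turn
Gear 1: 124 mod 12 = 4
Fraction = 4 / 12 = 1/3 (gcd(4,12)=4) = 1/3

Answer: 1/3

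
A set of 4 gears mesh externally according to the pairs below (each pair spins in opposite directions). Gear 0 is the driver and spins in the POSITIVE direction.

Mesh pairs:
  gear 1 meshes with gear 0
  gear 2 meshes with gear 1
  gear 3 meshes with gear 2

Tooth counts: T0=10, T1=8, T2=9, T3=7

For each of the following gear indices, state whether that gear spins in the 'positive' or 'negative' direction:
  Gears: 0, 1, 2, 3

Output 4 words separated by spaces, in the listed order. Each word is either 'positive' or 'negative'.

Answer: positive negative positive negative

Derivation:
Gear 0 (driver): positive (depth 0)
  gear 1: meshes with gear 0 -> depth 1 -> negative (opposite of gear 0)
  gear 2: meshes with gear 1 -> depth 2 -> positive (opposite of gear 1)
  gear 3: meshes with gear 2 -> depth 3 -> negative (opposite of gear 2)
Queried indices 0, 1, 2, 3 -> positive, negative, positive, negative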